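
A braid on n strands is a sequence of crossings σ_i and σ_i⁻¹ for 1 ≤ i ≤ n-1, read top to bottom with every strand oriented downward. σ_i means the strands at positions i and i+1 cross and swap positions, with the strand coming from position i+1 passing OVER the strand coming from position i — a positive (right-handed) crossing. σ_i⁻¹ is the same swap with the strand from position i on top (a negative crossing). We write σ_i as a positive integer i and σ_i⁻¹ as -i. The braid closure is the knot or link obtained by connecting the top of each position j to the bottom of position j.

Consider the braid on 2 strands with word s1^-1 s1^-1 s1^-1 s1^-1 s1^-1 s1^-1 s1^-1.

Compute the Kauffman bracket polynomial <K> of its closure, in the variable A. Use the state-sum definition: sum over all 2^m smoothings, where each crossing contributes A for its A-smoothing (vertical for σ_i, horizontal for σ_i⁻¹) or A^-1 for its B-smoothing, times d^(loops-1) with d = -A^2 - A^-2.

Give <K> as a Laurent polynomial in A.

A^19 - A^15 + A^11 - A^7 + A^3 - A^-1 - A^-9

Derivation:
Braid: s1^-1 s1^-1 s1^-1 s1^-1 s1^-1 s1^-1 s1^-1 on 2 strands, 7 crossings.
Writhe w = (#positive) - (#negative) = 0 - 7 = -7.
Computing the Kauffman bracket via state sum. There are 2^7 = 128 states.
Smooth each crossing (0=||, 1=⌣⌢); contribution A^(Σ sign_k(1-2s_k)) * d^(L-1).
Tabulate the states by total A-exponent and number of loops L (A-exp: L × count):
  A^7: L=7 ×1
  A^5: L=6 ×7
  A^3: L=5 ×21
  A^1: L=4 ×35
  A^-1: L=3 ×35
  A^-3: L=2 ×21
  A^-5: L=1 ×7
  A^-7: L=2 ×1
Each group contributes A^e * Σ count * d^(L-1):
Powers of d = -A^2 - A^-2: d^2 = A^4 + 2 + A^-4; d^3 = -A^6 - 3*A^2 - 3*A^-2 - A^-6; d^4 = A^8 + 4*A^4 + 6 + 4*A^-4 + A^-8; d^5 = -A^10 - 5*A^6 - 10*A^2 - 10*A^-2 - 5*A^-6 - A^-10; d^6 = A^12 + 6*A^8 + 15*A^4 + 20 + 15*A^-4 + 6*A^-8 + A^-12.
  A^7 * (d^6) = A^19 + 6*A^15 + 15*A^11 + 20*A^7 + 15*A^3 + 6*A^-1 + A^-5
  A^5 * (7*d^5) = -7*A^15 - 35*A^11 - 70*A^7 - 70*A^3 - 35*A^-1 - 7*A^-5
  A^3 * (21*d^4) = 21*A^11 + 84*A^7 + 126*A^3 + 84*A^-1 + 21*A^-5
  A^1 * (35*d^3) = -35*A^7 - 105*A^3 - 105*A^-1 - 35*A^-5
  A^-1 * (35*d^2) = 35*A^3 + 70*A^-1 + 35*A^-5
  A^-3 * (21*d) = -21*A^-1 - 21*A^-5
  A^-5 * (7) = 7*A^-5
  A^-7 * (d) = -A^-5 - A^-9
Summing the groups: <K> = A^19 - A^15 + A^11 - A^7 + A^3 - A^-1 - A^-9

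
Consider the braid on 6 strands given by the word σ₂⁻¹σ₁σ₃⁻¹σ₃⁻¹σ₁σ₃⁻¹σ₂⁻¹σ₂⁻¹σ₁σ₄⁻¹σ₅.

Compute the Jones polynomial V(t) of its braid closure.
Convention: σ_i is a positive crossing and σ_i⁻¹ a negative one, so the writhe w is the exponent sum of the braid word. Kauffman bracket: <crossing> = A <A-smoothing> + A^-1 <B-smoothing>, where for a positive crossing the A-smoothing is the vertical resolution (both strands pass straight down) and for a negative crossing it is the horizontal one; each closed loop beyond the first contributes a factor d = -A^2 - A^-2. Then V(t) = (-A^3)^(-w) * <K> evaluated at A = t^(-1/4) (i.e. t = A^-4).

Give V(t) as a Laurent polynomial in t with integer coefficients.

-t^2 + 2*t - 3 + 6*t^-1 - 6*t^-2 + 7*t^-3 - 6*t^-4 + 4*t^-5 - 3*t^-6 + t^-7

Derivation:
The presented braid s2^-1 s1 s3^-1 s3^-1 s1 s3^-1 s2^-1 s2^-1 s1 s4^-1 s5 on 6 strands reduces by inverse Markov moves (closure unchanged at each step):
  Destabilize: the word has the form β·s5 where s5 occurs only as the final letter (β ∈ B_5); drop it and the last strand → 5 strands.
  Destabilize: the word has the form β·s4^-1 where s4^-1 occurs only as the final letter (β ∈ B_4); drop it and the last strand → 4 strands.
Reduced to β = s2^-1 s1 s3^-1 s3^-1 s1 s3^-1 s2^-1 s2^-1 s1 on 4 strands, 9 crossings.
Compute on β:
Braid: s2^-1 s1 s3^-1 s3^-1 s1 s3^-1 s2^-1 s2^-1 s1 on 4 strands, 9 crossings.
Writhe w = (#positive) - (#negative) = 3 - 6 = -3.
Computing the Kauffman bracket via state sum. There are 2^9 = 512 states.
Smooth each crossing (0=||, 1=⌣⌢); contribution A^(Σ sign_k(1-2s_k)) * d^(L-1).
Tabulate the states by total A-exponent and number of loops L (A-exp: L × count):
  A^9: L=6 ×1
  A^7: L=5 ×9
  A^5: L=4 ×35, L=6 ×1
  A^3: L=3 ×73, L=5 ×11
  A^1: L=2 ×81, L=4 ×44, L=6 ×1
  A^-1: L=1 ×39, L=3 ×77, L=5 ×10
  A^-3: L=2 ×55, L=4 ×28, L=6 ×1
  A^-5: L=3 ×32, L=5 ×4
  A^-7: L=4 ×9
  A^-9: L=5 ×1
Each group contributes A^e * Σ count * d^(L-1):
Powers of d = -A^2 - A^-2: d^2 = A^4 + 2 + A^-4; d^3 = -A^6 - 3*A^2 - 3*A^-2 - A^-6; d^4 = A^8 + 4*A^4 + 6 + 4*A^-4 + A^-8; d^5 = -A^10 - 5*A^6 - 10*A^2 - 10*A^-2 - 5*A^-6 - A^-10.
  A^9 * (d^5) = -A^19 - 5*A^15 - 10*A^11 - 10*A^7 - 5*A^3 - A^-1
  A^7 * (9*d^4) = 9*A^15 + 36*A^11 + 54*A^7 + 36*A^3 + 9*A^-1
  A^5 * (35*d^3 + d^5) = -A^15 - 40*A^11 - 115*A^7 - 115*A^3 - 40*A^-1 - A^-5
  A^3 * (73*d^2 + 11*d^4) = 11*A^11 + 117*A^7 + 212*A^3 + 117*A^-1 + 11*A^-5
  A^1 * (81*d + 44*d^3 + d^5) = -A^11 - 49*A^7 - 223*A^3 - 223*A^-1 - 49*A^-5 - A^-9
  A^-1 * (39 + 77*d^2 + 10*d^4) = 10*A^7 + 117*A^3 + 253*A^-1 + 117*A^-5 + 10*A^-9
  A^-3 * (55*d + 28*d^3 + d^5) = -A^7 - 33*A^3 - 149*A^-1 - 149*A^-5 - 33*A^-9 - A^-13
  A^-5 * (32*d^2 + 4*d^4) = 4*A^3 + 48*A^-1 + 88*A^-5 + 48*A^-9 + 4*A^-13
  A^-7 * (9*d^3) = -9*A^-1 - 27*A^-5 - 27*A^-9 - 9*A^-13
  A^-9 * (d^4) = A^-1 + 4*A^-5 + 6*A^-9 + 4*A^-13 + A^-17
Summing the groups: <K> = -A^19 + 3*A^15 - 4*A^11 + 6*A^7 - 7*A^3 + 6*A^-1 - 6*A^-5 + 3*A^-9 - 2*A^-13 + A^-17
Normalise by the writhe: (-A^3)^(-w) = (-A^3)^(3) = -A^9, so f(A) = -A^9 * <K> = A^28 - 3*A^24 + 4*A^20 - 6*A^16 + 7*A^12 - 6*A^8 + 6*A^4 - 3 + 2*A^-4 - A^-8.
Substitute A = t^(-1/4), i.e. A^e → t^(-e/4): V(t) = -t^2 + 2*t - 3 + 6*t^-1 - 6*t^-2 + 7*t^-3 - 6*t^-4 + 4*t^-5 - 3*t^-6 + t^-7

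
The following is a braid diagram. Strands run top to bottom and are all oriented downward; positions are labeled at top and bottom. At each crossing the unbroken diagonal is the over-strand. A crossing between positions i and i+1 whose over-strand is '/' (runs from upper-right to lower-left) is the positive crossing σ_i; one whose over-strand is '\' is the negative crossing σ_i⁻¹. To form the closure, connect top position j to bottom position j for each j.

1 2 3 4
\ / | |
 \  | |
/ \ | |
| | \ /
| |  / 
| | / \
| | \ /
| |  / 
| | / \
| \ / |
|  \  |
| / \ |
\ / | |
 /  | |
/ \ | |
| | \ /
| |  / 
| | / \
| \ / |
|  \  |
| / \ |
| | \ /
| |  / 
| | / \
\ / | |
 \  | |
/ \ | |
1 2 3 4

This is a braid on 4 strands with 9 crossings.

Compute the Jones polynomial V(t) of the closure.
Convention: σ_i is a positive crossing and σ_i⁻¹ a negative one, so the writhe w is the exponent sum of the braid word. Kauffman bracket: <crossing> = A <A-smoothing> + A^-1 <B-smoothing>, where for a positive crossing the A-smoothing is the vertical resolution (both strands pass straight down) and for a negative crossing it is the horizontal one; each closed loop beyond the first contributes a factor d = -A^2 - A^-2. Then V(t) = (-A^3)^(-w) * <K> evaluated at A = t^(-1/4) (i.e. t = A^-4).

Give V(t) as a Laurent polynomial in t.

t^5 - 2*t^4 + 3*t^3 - 3*t^2 + 3*t - 3 + 2*t^-1 - t^-2 + t^-3

Derivation:
Reading the diagram top to bottom ('/'-over between positions i,i+1 = s_i, '\'-over = s_i^-1): braid word = s1^-1 s3 s3 s2^-1 s1 s3 s2^-1 s3 s1^-1.
Braid: s1^-1 s3 s3 s2^-1 s1 s3 s2^-1 s3 s1^-1 on 4 strands, 9 crossings.
Writhe w = (#positive) - (#negative) = 5 - 4 = 1.
State-sum expansion of <K>. There are 2^9 = 512 states.
Smooth each crossing (0=||, 1=⌣⌢); contribution A^(Σ sign_k(1-2s_k)) * d^(L-1).
Tabulate the states by total A-exponent and number of loops L (A-exp: L × count):
  A^9: L=4 ×1
  A^7: L=3 ×9
  A^5: L=2 ×29, L=4 ×7
  A^3: L=1 ×30, L=3 ×52, L=5 ×2
  A^1: L=2 ×83, L=4 ×43
  A^-1: L=1 ×11, L=3 ×93, L=5 ×22
  A^-3: L=2 ×19, L=4 ×58, L=6 ×7
  A^-5: L=3 ×15, L=5 ×20, L=7 ×1
  A^-7: L=4 ×6, L=6 ×3
  A^-9: L=5 ×1
Each group contributes A^e * Σ count * d^(L-1):
Powers of d = -A^2 - A^-2: d^2 = A^4 + 2 + A^-4; d^3 = -A^6 - 3*A^2 - 3*A^-2 - A^-6; d^4 = A^8 + 4*A^4 + 6 + 4*A^-4 + A^-8; d^5 = -A^10 - 5*A^6 - 10*A^2 - 10*A^-2 - 5*A^-6 - A^-10; d^6 = A^12 + 6*A^8 + 15*A^4 + 20 + 15*A^-4 + 6*A^-8 + A^-12.
  A^9 * (d^3) = -A^15 - 3*A^11 - 3*A^7 - A^3
  A^7 * (9*d^2) = 9*A^11 + 18*A^7 + 9*A^3
  A^5 * (29*d + 7*d^3) = -7*A^11 - 50*A^7 - 50*A^3 - 7*A^-1
  A^3 * (30 + 52*d^2 + 2*d^4) = 2*A^11 + 60*A^7 + 146*A^3 + 60*A^-1 + 2*A^-5
  A^1 * (83*d + 43*d^3) = -43*A^7 - 212*A^3 - 212*A^-1 - 43*A^-5
  A^-1 * (11 + 93*d^2 + 22*d^4) = 22*A^7 + 181*A^3 + 329*A^-1 + 181*A^-5 + 22*A^-9
  A^-3 * (19*d + 58*d^3 + 7*d^5) = -7*A^7 - 93*A^3 - 263*A^-1 - 263*A^-5 - 93*A^-9 - 7*A^-13
  A^-5 * (15*d^2 + 20*d^4 + d^6) = A^7 + 26*A^3 + 110*A^-1 + 170*A^-5 + 110*A^-9 + 26*A^-13 + A^-17
  A^-7 * (6*d^3 + 3*d^5) = -3*A^3 - 21*A^-1 - 48*A^-5 - 48*A^-9 - 21*A^-13 - 3*A^-17
  A^-9 * (d^4) = A^-1 + 4*A^-5 + 6*A^-9 + 4*A^-13 + A^-17
Summing the groups: <K> = -A^15 + A^11 - 2*A^7 + 3*A^3 - 3*A^-1 + 3*A^-5 - 3*A^-9 + 2*A^-13 - A^-17
Normalise by the writhe: (-A^3)^(-w) = (-A^3)^(-1) = -A^-3, so f(A) = -A^-3 * <K> = A^12 - A^8 + 2*A^4 - 3 + 3*A^-4 - 3*A^-8 + 3*A^-12 - 2*A^-16 + A^-20.
Substitute A = t^(-1/4), i.e. A^e → t^(-e/4): V(t) = t^5 - 2*t^4 + 3*t^3 - 3*t^2 + 3*t - 3 + 2*t^-1 - t^-2 + t^-3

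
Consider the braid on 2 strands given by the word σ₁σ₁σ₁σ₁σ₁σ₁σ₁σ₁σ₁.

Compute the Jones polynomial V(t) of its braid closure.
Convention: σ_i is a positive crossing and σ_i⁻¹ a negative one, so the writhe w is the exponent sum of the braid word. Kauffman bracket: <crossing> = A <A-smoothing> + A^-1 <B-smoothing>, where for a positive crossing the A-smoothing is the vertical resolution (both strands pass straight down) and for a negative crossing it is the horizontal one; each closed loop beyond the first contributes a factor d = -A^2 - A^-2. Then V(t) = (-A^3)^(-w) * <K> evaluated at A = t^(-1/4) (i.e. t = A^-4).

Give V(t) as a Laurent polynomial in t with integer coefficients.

Braid: s1 s1 s1 s1 s1 s1 s1 s1 s1 on 2 strands, 9 crossings.
Writhe w = (#positive) - (#negative) = 9 - 0 = 9.
Computing the Kauffman bracket via state sum. There are 2^9 = 512 states.
For each crossing: s=0 is the vertical smoothing, s=1 horizontal. Crossing k contributes A^(sign_k * (1 - 2*s_k)); loop factor d = -A^2 - A^-2.
Tabulate the states by total A-exponent and number of loops L (A-exp: L × count):
  A^9: L=2 ×1
  A^7: L=1 ×9
  A^5: L=2 ×36
  A^3: L=3 ×84
  A^1: L=4 ×126
  A^-1: L=5 ×126
  A^-3: L=6 ×84
  A^-5: L=7 ×36
  A^-7: L=8 ×9
  A^-9: L=9 ×1
Each group contributes A^e * Σ count * d^(L-1):
Powers of d = -A^2 - A^-2: d^2 = A^4 + 2 + A^-4; d^3 = -A^6 - 3*A^2 - 3*A^-2 - A^-6; d^4 = A^8 + 4*A^4 + 6 + 4*A^-4 + A^-8; d^5 = -A^10 - 5*A^6 - 10*A^2 - 10*A^-2 - 5*A^-6 - A^-10; d^6 = A^12 + 6*A^8 + 15*A^4 + 20 + 15*A^-4 + 6*A^-8 + A^-12; d^7 = -A^14 - 7*A^10 - 21*A^6 - 35*A^2 - 35*A^-2 - 21*A^-6 - 7*A^-10 - A^-14; d^8 = A^16 + 8*A^12 + 28*A^8 + 56*A^4 + 70 + 56*A^-4 + 28*A^-8 + 8*A^-12 + A^-16.
  A^9 * (d) = -A^11 - A^7
  A^7 * (9) = 9*A^7
  A^5 * (36*d) = -36*A^7 - 36*A^3
  A^3 * (84*d^2) = 84*A^7 + 168*A^3 + 84*A^-1
  A^1 * (126*d^3) = -126*A^7 - 378*A^3 - 378*A^-1 - 126*A^-5
  A^-1 * (126*d^4) = 126*A^7 + 504*A^3 + 756*A^-1 + 504*A^-5 + 126*A^-9
  A^-3 * (84*d^5) = -84*A^7 - 420*A^3 - 840*A^-1 - 840*A^-5 - 420*A^-9 - 84*A^-13
  A^-5 * (36*d^6) = 36*A^7 + 216*A^3 + 540*A^-1 + 720*A^-5 + 540*A^-9 + 216*A^-13 + 36*A^-17
  A^-7 * (9*d^7) = -9*A^7 - 63*A^3 - 189*A^-1 - 315*A^-5 - 315*A^-9 - 189*A^-13 - 63*A^-17 - 9*A^-21
  A^-9 * (d^8) = A^7 + 8*A^3 + 28*A^-1 + 56*A^-5 + 70*A^-9 + 56*A^-13 + 28*A^-17 + 8*A^-21 + A^-25
Summing the groups: <K> = -A^11 - A^3 + A^-1 - A^-5 + A^-9 - A^-13 + A^-17 - A^-21 + A^-25
Normalise by the writhe: (-A^3)^(-w) = (-A^3)^(-9) = -A^-27, so f(A) = -A^-27 * <K> = A^-16 + A^-24 - A^-28 + A^-32 - A^-36 + A^-40 - A^-44 + A^-48 - A^-52.
Substitute A = t^(-1/4), i.e. A^e → t^(-e/4): V(t) = -t^13 + t^12 - t^11 + t^10 - t^9 + t^8 - t^7 + t^6 + t^4

Answer: -t^13 + t^12 - t^11 + t^10 - t^9 + t^8 - t^7 + t^6 + t^4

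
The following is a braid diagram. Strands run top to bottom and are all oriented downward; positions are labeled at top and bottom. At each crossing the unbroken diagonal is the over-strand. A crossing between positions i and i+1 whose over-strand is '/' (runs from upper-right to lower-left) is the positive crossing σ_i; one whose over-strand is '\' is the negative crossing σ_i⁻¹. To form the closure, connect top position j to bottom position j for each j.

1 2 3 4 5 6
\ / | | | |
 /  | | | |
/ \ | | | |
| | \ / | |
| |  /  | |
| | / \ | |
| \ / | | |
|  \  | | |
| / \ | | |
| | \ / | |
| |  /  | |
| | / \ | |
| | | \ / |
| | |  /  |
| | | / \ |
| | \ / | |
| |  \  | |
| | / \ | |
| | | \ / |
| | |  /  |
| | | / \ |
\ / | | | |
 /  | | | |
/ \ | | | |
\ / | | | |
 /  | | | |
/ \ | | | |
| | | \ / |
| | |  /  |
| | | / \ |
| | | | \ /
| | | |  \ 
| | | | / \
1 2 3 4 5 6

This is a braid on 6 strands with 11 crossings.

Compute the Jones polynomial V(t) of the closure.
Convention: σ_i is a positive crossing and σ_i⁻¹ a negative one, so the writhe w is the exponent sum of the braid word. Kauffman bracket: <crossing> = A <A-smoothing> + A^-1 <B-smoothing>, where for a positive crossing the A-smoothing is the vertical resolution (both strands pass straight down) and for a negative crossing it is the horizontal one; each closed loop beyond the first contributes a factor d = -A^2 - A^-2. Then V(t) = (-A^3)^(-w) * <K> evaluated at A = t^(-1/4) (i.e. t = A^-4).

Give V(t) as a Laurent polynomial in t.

t^10 - 2*t^9 + 2*t^8 - 4*t^7 + 4*t^6 - 3*t^5 + 3*t^4 - t^3 + t^2

Derivation:
Reading the diagram top to bottom ('/'-over between positions i,i+1 = s_i, '\'-over = s_i^-1): braid word = s1 s3 s2^-1 s3 s4 s3^-1 s4 s1 s1 s4 s5^-1.
The presented braid s1 s3 s2^-1 s3 s4 s3^-1 s4 s1 s1 s4 s5^-1 on 6 strands reduces by inverse Markov moves (closure unchanged at each step):
  Destabilize: the word has the form β·s5^-1 where s5^-1 occurs only as the final letter (β ∈ B_5); drop it and the last strand → 5 strands.
Reduced to β = s1 s3 s2^-1 s3 s4 s3^-1 s4 s1 s1 s4 on 5 strands, 10 crossings.
Compute on β:
Braid: s1 s3 s2^-1 s3 s4 s3^-1 s4 s1 s1 s4 on 5 strands, 10 crossings.
Writhe w = (#positive) - (#negative) = 8 - 2 = 6.
Enumerate smoothing states for the bracket polynomial. There are 2^10 = 1024 states.
Smooth each crossing (0=||, 1=⌣⌢); contribution A^(Σ sign_k(1-2s_k)) * d^(L-1).
Tabulate the states by total A-exponent and number of loops L (A-exp: L × count):
  A^10: L=3 ×1
  A^8: L=2 ×6, L=4 ×4
  A^6: L=1 ×9, L=3 ×32, L=5 ×4
  A^4: L=2 ×70, L=4 ×49, L=6 ×1
  A^2: L=1 ×30, L=3 ×149, L=5 ×31
  A^0: L=2 ×99, L=4 ×144, L=6 ×9
  A^-2: L=3 ×136, L=5 ×73, L=7 ×1
  A^-4: L=4 ×101, L=6 ×19
  A^-6: L=5 ×43, L=7 ×2
  A^-8: L=6 ×10
  A^-10: L=7 ×1
Each group contributes A^e * Σ count * d^(L-1):
Powers of d = -A^2 - A^-2: d^2 = A^4 + 2 + A^-4; d^3 = -A^6 - 3*A^2 - 3*A^-2 - A^-6; d^4 = A^8 + 4*A^4 + 6 + 4*A^-4 + A^-8; d^5 = -A^10 - 5*A^6 - 10*A^2 - 10*A^-2 - 5*A^-6 - A^-10; d^6 = A^12 + 6*A^8 + 15*A^4 + 20 + 15*A^-4 + 6*A^-8 + A^-12.
  A^10 * (d^2) = A^14 + 2*A^10 + A^6
  A^8 * (6*d + 4*d^3) = -4*A^14 - 18*A^10 - 18*A^6 - 4*A^2
  A^6 * (9 + 32*d^2 + 4*d^4) = 4*A^14 + 48*A^10 + 97*A^6 + 48*A^2 + 4*A^-2
  A^4 * (70*d + 49*d^3 + d^5) = -A^14 - 54*A^10 - 227*A^6 - 227*A^2 - 54*A^-2 - A^-6
  A^2 * (30 + 149*d^2 + 31*d^4) = 31*A^10 + 273*A^6 + 514*A^2 + 273*A^-2 + 31*A^-6
  A^0 * (99*d + 144*d^3 + 9*d^5) = -9*A^10 - 189*A^6 - 621*A^2 - 621*A^-2 - 189*A^-6 - 9*A^-10
  A^-2 * (136*d^2 + 73*d^4 + d^6) = A^10 + 79*A^6 + 443*A^2 + 730*A^-2 + 443*A^-6 + 79*A^-10 + A^-14
  A^-4 * (101*d^3 + 19*d^5) = -19*A^6 - 196*A^2 - 493*A^-2 - 493*A^-6 - 196*A^-10 - 19*A^-14
  A^-6 * (43*d^4 + 2*d^6) = 2*A^6 + 55*A^2 + 202*A^-2 + 298*A^-6 + 202*A^-10 + 55*A^-14 + 2*A^-18
  A^-8 * (10*d^5) = -10*A^2 - 50*A^-2 - 100*A^-6 - 100*A^-10 - 50*A^-14 - 10*A^-18
  A^-10 * (d^6) = A^2 + 6*A^-2 + 15*A^-6 + 20*A^-10 + 15*A^-14 + 6*A^-18 + A^-22
Summing the groups: <K> = A^10 - A^6 + 3*A^2 - 3*A^-2 + 4*A^-6 - 4*A^-10 + 2*A^-14 - 2*A^-18 + A^-22
Normalise by the writhe: (-A^3)^(-w) = (-A^3)^(-6) = A^-18, so f(A) = A^-18 * <K> = A^-8 - A^-12 + 3*A^-16 - 3*A^-20 + 4*A^-24 - 4*A^-28 + 2*A^-32 - 2*A^-36 + A^-40.
Substitute A = t^(-1/4), i.e. A^e → t^(-e/4): V(t) = t^10 - 2*t^9 + 2*t^8 - 4*t^7 + 4*t^6 - 3*t^5 + 3*t^4 - t^3 + t^2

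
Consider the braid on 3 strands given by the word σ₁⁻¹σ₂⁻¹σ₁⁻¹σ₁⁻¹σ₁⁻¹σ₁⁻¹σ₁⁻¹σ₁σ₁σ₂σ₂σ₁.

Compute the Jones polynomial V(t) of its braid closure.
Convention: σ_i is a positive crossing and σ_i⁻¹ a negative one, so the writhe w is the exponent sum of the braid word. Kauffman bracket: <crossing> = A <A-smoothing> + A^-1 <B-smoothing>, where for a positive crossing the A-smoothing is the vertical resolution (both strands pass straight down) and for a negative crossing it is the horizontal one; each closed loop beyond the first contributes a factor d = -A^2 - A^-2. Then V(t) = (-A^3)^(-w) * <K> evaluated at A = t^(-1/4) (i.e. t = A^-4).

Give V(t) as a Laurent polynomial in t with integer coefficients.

t^-1 + t^-3 - t^-4

Derivation:
The presented braid s1^-1 s2^-1 s1^-1 s1^-1 s1^-1 s1^-1 s1^-1 s1 s1 s2 s2 s1 on 3 strands reduces by inverse Markov moves (closure unchanged at each step):
  Deconjugate: the word is γ·β·γ⁻¹ with γ = s1^-1 s2^-1 (prefix) and γ⁻¹ = s2 s1 (suffix); strip both.
  Destabilize: the word has the form β·s2 where s2 occurs only as the final letter (β ∈ B_2); drop it and the last strand → 2 strands.
  Deconjugate: the word is γ·β·γ⁻¹ with γ = s1^-1 s1^-1 (prefix) and γ⁻¹ = s1 s1 (suffix); strip both.
Reduced to β = s1^-1 s1^-1 s1^-1 on 2 strands, 3 crossings.
Compute on β:
Braid: s1^-1 s1^-1 s1^-1 on 2 strands, 3 crossings.
Writhe w = (#positive) - (#negative) = 0 - 3 = -3.
Computing the Kauffman bracket via state sum. There are 2^3 = 8 states.
Smooth each crossing (0=||, 1=⌣⌢); contribution A^(Σ sign_k(1-2s_k)) * d^(L-1).
  state 000: A-exp=-3, loops=2, term = A^-3 * d^1
  state 001: A-exp=-1, loops=1, term = A^-1 * d^0
  state 010: A-exp=-1, loops=1, term = A^-1 * d^0
  state 011: A-exp=+1, loops=2, term = A^1 * d^1
  state 100: A-exp=-1, loops=1, term = A^-1 * d^0
  state 101: A-exp=+1, loops=2, term = A^1 * d^1
  state 110: A-exp=+1, loops=2, term = A^1 * d^1
  state 111: A-exp=+3, loops=3, term = A^3 * d^2
Collect the terms by A-exponent (count of states per loop number):
Powers of d = -A^2 - A^-2: d^2 = A^4 + 2 + A^-4.
  A^3 * (d^2) = A^7 + 2*A^3 + A^-1
  A^1 * (3*d) = -3*A^3 - 3*A^-1
  A^-1 * (3) = 3*A^-1
  A^-3 * (d) = -A^-1 - A^-5
Summing the groups: <K> = A^7 - A^3 - A^-5
Normalise by the writhe: (-A^3)^(-w) = (-A^3)^(3) = -A^9, so f(A) = -A^9 * <K> = -A^16 + A^12 + A^4.
Substitute A = t^(-1/4), i.e. A^e → t^(-e/4): V(t) = t^-1 + t^-3 - t^-4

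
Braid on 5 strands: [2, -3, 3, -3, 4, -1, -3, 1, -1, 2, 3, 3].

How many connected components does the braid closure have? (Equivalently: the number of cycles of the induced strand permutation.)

3

Derivation:
Track the strand permutation on 5 strands, starting from identity.
  step 1: s2 swaps positions 2,3 -> [1 3 2 4 5]
  step 2: s3^-1 swaps positions 3,4 -> [1 3 4 2 5]
  step 3: s3 swaps positions 3,4 -> [1 3 2 4 5]
  step 4: s3^-1 swaps positions 3,4 -> [1 3 4 2 5]
  step 5: s4 swaps positions 4,5 -> [1 3 4 5 2]
  step 6: s1^-1 swaps positions 1,2 -> [3 1 4 5 2]
  step 7: s3^-1 swaps positions 3,4 -> [3 1 5 4 2]
  step 8: s1 swaps positions 1,2 -> [1 3 5 4 2]
  step 9: s1^-1 swaps positions 1,2 -> [3 1 5 4 2]
  step 10: s2 swaps positions 2,3 -> [3 5 1 4 2]
  step 11: s3 swaps positions 3,4 -> [3 5 4 1 2]
  step 12: s3 swaps positions 3,4 -> [3 5 1 4 2]
Final permutation (position -> original strand): [3 5 1 4 2]
Closure components = cycle count of this permutation = 3.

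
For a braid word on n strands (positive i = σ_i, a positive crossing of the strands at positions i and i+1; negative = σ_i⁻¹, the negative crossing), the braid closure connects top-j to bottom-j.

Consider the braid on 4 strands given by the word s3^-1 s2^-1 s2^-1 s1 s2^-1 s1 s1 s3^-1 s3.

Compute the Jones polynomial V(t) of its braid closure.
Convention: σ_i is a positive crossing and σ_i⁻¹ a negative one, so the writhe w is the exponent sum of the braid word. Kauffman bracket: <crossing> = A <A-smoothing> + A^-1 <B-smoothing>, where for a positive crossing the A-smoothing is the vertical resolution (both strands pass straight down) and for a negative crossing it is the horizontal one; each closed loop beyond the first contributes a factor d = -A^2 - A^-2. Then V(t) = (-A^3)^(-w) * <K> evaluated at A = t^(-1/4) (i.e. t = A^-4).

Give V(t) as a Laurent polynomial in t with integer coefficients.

The presented braid s3^-1 s2^-1 s2^-1 s1 s2^-1 s1 s1 s3^-1 s3 on 4 strands reduces by inverse Markov moves (closure unchanged at each step):
  Deconjugate: the word is γ·β·γ⁻¹ with γ = s3^-1 (prefix) and γ⁻¹ = s3 (suffix); strip both.
  Destabilize: the word has the form β·s3^-1 where s3^-1 occurs only as the final letter (β ∈ B_3); drop it and the last strand → 3 strands.
Reduced to β = s2^-1 s2^-1 s1 s2^-1 s1 s1 on 3 strands, 6 crossings.
Compute on β:
Braid: s2^-1 s2^-1 s1 s2^-1 s1 s1 on 3 strands, 6 crossings.
Writhe w = (#positive) - (#negative) = 3 - 3 = 0.
State-sum expansion of <K>. There are 2^6 = 64 states.
Smooth each crossing (0=||, 1=⌣⌢); contribution A^(Σ sign_k(1-2s_k)) * d^(L-1).
Tabulate the states by total A-exponent and number of loops L (A-exp: L × count):
  A^6: L=4 ×1
  A^4: L=3 ×6
  A^2: L=2 ×14, L=4 ×1
  A^0: L=1 ×13, L=3 ×7
  A^-2: L=2 ×14, L=4 ×1
  A^-4: L=3 ×6
  A^-6: L=4 ×1
Each group contributes A^e * Σ count * d^(L-1):
Powers of d = -A^2 - A^-2: d^2 = A^4 + 2 + A^-4; d^3 = -A^6 - 3*A^2 - 3*A^-2 - A^-6.
  A^6 * (d^3) = -A^12 - 3*A^8 - 3*A^4 - 1
  A^4 * (6*d^2) = 6*A^8 + 12*A^4 + 6
  A^2 * (14*d + d^3) = -A^8 - 17*A^4 - 17 - A^-4
  A^0 * (13 + 7*d^2) = 7*A^4 + 27 + 7*A^-4
  A^-2 * (14*d + d^3) = -A^4 - 17 - 17*A^-4 - A^-8
  A^-4 * (6*d^2) = 6 + 12*A^-4 + 6*A^-8
  A^-6 * (d^3) = -1 - 3*A^-4 - 3*A^-8 - A^-12
Summing the groups: <K> = -A^12 + 2*A^8 - 2*A^4 + 3 - 2*A^-4 + 2*A^-8 - A^-12
Normalise by the writhe: (-A^3)^(-w) = (-A^3)^(0) = 1, so f(A) = 1 * <K> = -A^12 + 2*A^8 - 2*A^4 + 3 - 2*A^-4 + 2*A^-8 - A^-12.
Substitute A = t^(-1/4), i.e. A^e → t^(-e/4): V(t) = -t^3 + 2*t^2 - 2*t + 3 - 2*t^-1 + 2*t^-2 - t^-3

Answer: -t^3 + 2*t^2 - 2*t + 3 - 2*t^-1 + 2*t^-2 - t^-3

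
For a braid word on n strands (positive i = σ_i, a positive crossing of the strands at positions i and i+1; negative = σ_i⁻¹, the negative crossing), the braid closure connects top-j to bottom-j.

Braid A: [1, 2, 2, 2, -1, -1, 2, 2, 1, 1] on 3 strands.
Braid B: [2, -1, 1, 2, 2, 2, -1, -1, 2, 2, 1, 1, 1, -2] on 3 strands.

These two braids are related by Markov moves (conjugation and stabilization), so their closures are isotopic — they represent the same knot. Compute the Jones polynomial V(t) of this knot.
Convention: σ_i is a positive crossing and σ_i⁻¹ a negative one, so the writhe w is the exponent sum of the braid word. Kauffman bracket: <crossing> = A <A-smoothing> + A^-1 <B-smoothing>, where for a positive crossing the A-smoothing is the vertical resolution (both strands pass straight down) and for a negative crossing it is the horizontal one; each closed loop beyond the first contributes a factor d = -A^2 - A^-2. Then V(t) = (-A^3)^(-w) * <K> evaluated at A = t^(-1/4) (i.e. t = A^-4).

Markov-equivalent braids have isotopic closures, hence identical knot invariants. Strip the Markov moves from each word to reach a common short braid β, then compute V(t) once on β.
Braid A: s1 s2 s2 s2 s1^-1 s1^-1 s2 s2 s1 s1 on 3 strands has no conjugating prefix/suffix or stabilization to strip; take β = s1 s2 s2 s2 s1^-1 s1^-1 s2 s2 s1 s1.
Braid B: s2 s1^-1 s1 s2 s2 s2 s1^-1 s1^-1 s2 s2 s1 s1 s1 s2^-1 on 3 strands reduces by inverse Markov moves (closure unchanged at each step):
  Deconjugate: the word is γ·β·γ⁻¹ with γ = s2 (prefix) and γ⁻¹ = s2^-1 (suffix); strip both.
  Deconjugate: the word is γ·β·γ⁻¹ with γ = s1^-1 (prefix) and γ⁻¹ = s1 (suffix); strip both.
Reduced to β = s1 s2 s2 s2 s1^-1 s1^-1 s2 s2 s1 s1 on 3 strands, 10 crossings.
Both give the same β = s1 s2 s2 s2 s1^-1 s1^-1 s2 s2 s1 s1 on 3 strands, so one state sum suffices:
Braid: s1 s2 s2 s2 s1^-1 s1^-1 s2 s2 s1 s1 on 3 strands, 10 crossings.
Writhe w = (#positive) - (#negative) = 8 - 2 = 6.
Computing the Kauffman bracket via state sum. There are 2^10 = 1024 states.
Smooth each crossing (0=||, 1=⌣⌢); contribution A^(Σ sign_k(1-2s_k)) * d^(L-1).
Tabulate the states by total A-exponent and number of loops L (A-exp: L × count):
  A^10: L=3 ×1
  A^8: L=2 ×7, L=4 ×3
  A^6: L=1 ×10, L=3 ×32, L=5 ×3
  A^4: L=2 ×76, L=4 ×43, L=6 ×1
  A^2: L=1 ×51, L=3 ×132, L=5 ×27
  A^0: L=2 ×135, L=4 ×109, L=6 ×8
  A^-2: L=3 ×161, L=5 ×48, L=7 ×1
  A^-4: L=4 ×109, L=6 ×11
  A^-6: L=5 ×44, L=7 ×1
  A^-8: L=6 ×10
  A^-10: L=7 ×1
Each group contributes A^e * Σ count * d^(L-1):
Powers of d = -A^2 - A^-2: d^2 = A^4 + 2 + A^-4; d^3 = -A^6 - 3*A^2 - 3*A^-2 - A^-6; d^4 = A^8 + 4*A^4 + 6 + 4*A^-4 + A^-8; d^5 = -A^10 - 5*A^6 - 10*A^2 - 10*A^-2 - 5*A^-6 - A^-10; d^6 = A^12 + 6*A^8 + 15*A^4 + 20 + 15*A^-4 + 6*A^-8 + A^-12.
  A^10 * (d^2) = A^14 + 2*A^10 + A^6
  A^8 * (7*d + 3*d^3) = -3*A^14 - 16*A^10 - 16*A^6 - 3*A^2
  A^6 * (10 + 32*d^2 + 3*d^4) = 3*A^14 + 44*A^10 + 92*A^6 + 44*A^2 + 3*A^-2
  A^4 * (76*d + 43*d^3 + d^5) = -A^14 - 48*A^10 - 215*A^6 - 215*A^2 - 48*A^-2 - A^-6
  A^2 * (51 + 132*d^2 + 27*d^4) = 27*A^10 + 240*A^6 + 477*A^2 + 240*A^-2 + 27*A^-6
  A^0 * (135*d + 109*d^3 + 8*d^5) = -8*A^10 - 149*A^6 - 542*A^2 - 542*A^-2 - 149*A^-6 - 8*A^-10
  A^-2 * (161*d^2 + 48*d^4 + d^6) = A^10 + 54*A^6 + 368*A^2 + 630*A^-2 + 368*A^-6 + 54*A^-10 + A^-14
  A^-4 * (109*d^3 + 11*d^5) = -11*A^6 - 164*A^2 - 437*A^-2 - 437*A^-6 - 164*A^-10 - 11*A^-14
  A^-6 * (44*d^4 + d^6) = A^6 + 50*A^2 + 191*A^-2 + 284*A^-6 + 191*A^-10 + 50*A^-14 + A^-18
  A^-8 * (10*d^5) = -10*A^2 - 50*A^-2 - 100*A^-6 - 100*A^-10 - 50*A^-14 - 10*A^-18
  A^-10 * (d^6) = A^2 + 6*A^-2 + 15*A^-6 + 20*A^-10 + 15*A^-14 + 6*A^-18 + A^-22
Summing the groups: <K> = 2*A^10 - 3*A^6 + 6*A^2 - 7*A^-2 + 7*A^-6 - 7*A^-10 + 5*A^-14 - 3*A^-18 + A^-22
Normalise by the writhe: (-A^3)^(-w) = (-A^3)^(-6) = A^-18, so f(A) = A^-18 * <K> = 2*A^-8 - 3*A^-12 + 6*A^-16 - 7*A^-20 + 7*A^-24 - 7*A^-28 + 5*A^-32 - 3*A^-36 + A^-40.
Substitute A = t^(-1/4), i.e. A^e → t^(-e/4): V(t) = t^10 - 3*t^9 + 5*t^8 - 7*t^7 + 7*t^6 - 7*t^5 + 6*t^4 - 3*t^3 + 2*t^2

Answer: t^10 - 3*t^9 + 5*t^8 - 7*t^7 + 7*t^6 - 7*t^5 + 6*t^4 - 3*t^3 + 2*t^2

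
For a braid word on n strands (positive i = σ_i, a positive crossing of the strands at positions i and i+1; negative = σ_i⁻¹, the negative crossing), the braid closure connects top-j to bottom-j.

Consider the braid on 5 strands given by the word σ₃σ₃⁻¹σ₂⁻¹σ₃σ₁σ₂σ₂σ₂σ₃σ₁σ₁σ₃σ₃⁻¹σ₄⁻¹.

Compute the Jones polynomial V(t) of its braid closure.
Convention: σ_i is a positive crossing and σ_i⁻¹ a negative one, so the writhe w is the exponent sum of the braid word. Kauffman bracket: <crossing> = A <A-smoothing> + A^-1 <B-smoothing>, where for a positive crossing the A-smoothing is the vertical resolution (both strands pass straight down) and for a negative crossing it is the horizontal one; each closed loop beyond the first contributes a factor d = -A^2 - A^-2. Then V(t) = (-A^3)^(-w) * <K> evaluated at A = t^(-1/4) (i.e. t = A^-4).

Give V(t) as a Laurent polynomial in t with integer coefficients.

t^10 - 3*t^9 + 4*t^8 - 6*t^7 + 6*t^6 - 5*t^5 + 5*t^4 - 2*t^3 + t^2

Derivation:
The presented braid s3 s3^-1 s2^-1 s3 s1 s2 s2 s2 s3 s1 s1 s3 s3^-1 s4^-1 on 5 strands reduces by inverse Markov moves (closure unchanged at each step):
  Destabilize: the word has the form β·s4^-1 where s4^-1 occurs only as the final letter (β ∈ B_4); drop it and the last strand → 4 strands.
  Deconjugate: the word is γ·β·γ⁻¹ with γ = s3 s3^-1 (prefix) and γ⁻¹ = s3 s3^-1 (suffix); strip both.
Reduced to β = s2^-1 s3 s1 s2 s2 s2 s3 s1 s1 on 4 strands, 9 crossings.
Compute on β:
Braid: s2^-1 s3 s1 s2 s2 s2 s3 s1 s1 on 4 strands, 9 crossings.
Writhe w = (#positive) - (#negative) = 8 - 1 = 7.
Computing the Kauffman bracket via state sum. There are 2^9 = 512 states.
Smooth each crossing (0=||, 1=⌣⌢); contribution A^(Σ sign_k(1-2s_k)) * d^(L-1).
Tabulate the states by total A-exponent and number of loops L (A-exp: L × count):
  A^9: L=3 ×1
  A^7: L=2 ×5, L=4 ×4
  A^5: L=1 ×6, L=3 ×27, L=5 ×3
  A^3: L=2 ×57, L=4 ×26, L=6 ×1
  A^1: L=1 ×39, L=3 ×77, L=5 ×10
  A^-1: L=2 ×81, L=4 ×44, L=6 ×1
  A^-3: L=3 ×73, L=5 ×11
  A^-5: L=4 ×35, L=6 ×1
  A^-7: L=5 ×9
  A^-9: L=6 ×1
Each group contributes A^e * Σ count * d^(L-1):
Powers of d = -A^2 - A^-2: d^2 = A^4 + 2 + A^-4; d^3 = -A^6 - 3*A^2 - 3*A^-2 - A^-6; d^4 = A^8 + 4*A^4 + 6 + 4*A^-4 + A^-8; d^5 = -A^10 - 5*A^6 - 10*A^2 - 10*A^-2 - 5*A^-6 - A^-10.
  A^9 * (d^2) = A^13 + 2*A^9 + A^5
  A^7 * (5*d + 4*d^3) = -4*A^13 - 17*A^9 - 17*A^5 - 4*A
  A^5 * (6 + 27*d^2 + 3*d^4) = 3*A^13 + 39*A^9 + 78*A^5 + 39*A + 3*A^-3
  A^3 * (57*d + 26*d^3 + d^5) = -A^13 - 31*A^9 - 145*A^5 - 145*A - 31*A^-3 - A^-7
  A^1 * (39 + 77*d^2 + 10*d^4) = 10*A^9 + 117*A^5 + 253*A + 117*A^-3 + 10*A^-7
  A^-1 * (81*d + 44*d^3 + d^5) = -A^9 - 49*A^5 - 223*A - 223*A^-3 - 49*A^-7 - A^-11
  A^-3 * (73*d^2 + 11*d^4) = 11*A^5 + 117*A + 212*A^-3 + 117*A^-7 + 11*A^-11
  A^-5 * (35*d^3 + d^5) = -A^5 - 40*A - 115*A^-3 - 115*A^-7 - 40*A^-11 - A^-15
  A^-7 * (9*d^4) = 9*A + 36*A^-3 + 54*A^-7 + 36*A^-11 + 9*A^-15
  A^-9 * (d^5) = -A - 5*A^-3 - 10*A^-7 - 10*A^-11 - 5*A^-15 - A^-19
Summing the groups: <K> = -A^13 + 2*A^9 - 5*A^5 + 5*A - 6*A^-3 + 6*A^-7 - 4*A^-11 + 3*A^-15 - A^-19
Normalise by the writhe: (-A^3)^(-w) = (-A^3)^(-7) = -A^-21, so f(A) = -A^-21 * <K> = A^-8 - 2*A^-12 + 5*A^-16 - 5*A^-20 + 6*A^-24 - 6*A^-28 + 4*A^-32 - 3*A^-36 + A^-40.
Substitute A = t^(-1/4), i.e. A^e → t^(-e/4): V(t) = t^10 - 3*t^9 + 4*t^8 - 6*t^7 + 6*t^6 - 5*t^5 + 5*t^4 - 2*t^3 + t^2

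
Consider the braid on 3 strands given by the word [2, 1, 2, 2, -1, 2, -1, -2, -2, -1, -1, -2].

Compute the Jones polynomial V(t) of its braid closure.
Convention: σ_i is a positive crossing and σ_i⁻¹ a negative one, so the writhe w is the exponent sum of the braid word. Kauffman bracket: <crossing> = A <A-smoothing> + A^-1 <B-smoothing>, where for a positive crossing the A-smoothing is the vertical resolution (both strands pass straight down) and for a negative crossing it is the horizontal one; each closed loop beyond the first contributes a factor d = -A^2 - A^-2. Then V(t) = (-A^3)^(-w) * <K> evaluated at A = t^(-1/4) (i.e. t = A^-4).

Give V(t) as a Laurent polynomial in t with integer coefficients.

-t + 2 - t^-1 + 2*t^-2 - t^-3 + t^-4 - t^-5

Derivation:
The presented braid s2 s1 s2 s2 s1^-1 s2 s1^-1 s2^-1 s2^-1 s1^-1 s1^-1 s2^-1 on 3 strands reduces by inverse Markov moves (closure unchanged at each step):
  Deconjugate: the word is γ·β·γ⁻¹ with γ = s2 (prefix) and γ⁻¹ = s2^-1 (suffix); strip both.
  Deconjugate: the word is γ·β·γ⁻¹ with γ = s1 (prefix) and γ⁻¹ = s1^-1 (suffix); strip both.
Reduced to β = s2 s2 s1^-1 s2 s1^-1 s2^-1 s2^-1 s1^-1 on 3 strands, 8 crossings.
Compute on β:
Braid: s2 s2 s1^-1 s2 s1^-1 s2^-1 s2^-1 s1^-1 on 3 strands, 8 crossings.
Writhe w = (#positive) - (#negative) = 3 - 5 = -2.
State-sum expansion of <K>. There are 2^8 = 256 states.
For each crossing: s=0 is the vertical smoothing, s=1 horizontal. Crossing k contributes A^(sign_k * (1 - 2*s_k)); loop factor d = -A^2 - A^-2.
Tabulate the states by total A-exponent and number of loops L (A-exp: L × count):
  A^8: L=4 ×1
  A^6: L=3 ×8
  A^4: L=2 ×23, L=4 ×5
  A^2: L=1 ×22, L=3 ×33, L=5 ×1
  A^0: L=2 ×52, L=4 ×18
  A^-2: L=1 ×13, L=3 ×37, L=5 ×6
  A^-4: L=2 ×14, L=4 ×13, L=6 ×1
  A^-6: L=3 ×6, L=5 ×2
  A^-8: L=4 ×1
Each group contributes A^e * Σ count * d^(L-1):
Powers of d = -A^2 - A^-2: d^2 = A^4 + 2 + A^-4; d^3 = -A^6 - 3*A^2 - 3*A^-2 - A^-6; d^4 = A^8 + 4*A^4 + 6 + 4*A^-4 + A^-8; d^5 = -A^10 - 5*A^6 - 10*A^2 - 10*A^-2 - 5*A^-6 - A^-10.
  A^8 * (d^3) = -A^14 - 3*A^10 - 3*A^6 - A^2
  A^6 * (8*d^2) = 8*A^10 + 16*A^6 + 8*A^2
  A^4 * (23*d + 5*d^3) = -5*A^10 - 38*A^6 - 38*A^2 - 5*A^-2
  A^2 * (22 + 33*d^2 + d^4) = A^10 + 37*A^6 + 94*A^2 + 37*A^-2 + A^-6
  A^0 * (52*d + 18*d^3) = -18*A^6 - 106*A^2 - 106*A^-2 - 18*A^-6
  A^-2 * (13 + 37*d^2 + 6*d^4) = 6*A^6 + 61*A^2 + 123*A^-2 + 61*A^-6 + 6*A^-10
  A^-4 * (14*d + 13*d^3 + d^5) = -A^6 - 18*A^2 - 63*A^-2 - 63*A^-6 - 18*A^-10 - A^-14
  A^-6 * (6*d^2 + 2*d^4) = 2*A^2 + 14*A^-2 + 24*A^-6 + 14*A^-10 + 2*A^-14
  A^-8 * (d^3) = -A^-2 - 3*A^-6 - 3*A^-10 - A^-14
Summing the groups: <K> = -A^14 + A^10 - A^6 + 2*A^2 - A^-2 + 2*A^-6 - A^-10
Normalise by the writhe: (-A^3)^(-w) = (-A^3)^(2) = A^6, so f(A) = A^6 * <K> = -A^20 + A^16 - A^12 + 2*A^8 - A^4 + 2 - A^-4.
Substitute A = t^(-1/4), i.e. A^e → t^(-e/4): V(t) = -t + 2 - t^-1 + 2*t^-2 - t^-3 + t^-4 - t^-5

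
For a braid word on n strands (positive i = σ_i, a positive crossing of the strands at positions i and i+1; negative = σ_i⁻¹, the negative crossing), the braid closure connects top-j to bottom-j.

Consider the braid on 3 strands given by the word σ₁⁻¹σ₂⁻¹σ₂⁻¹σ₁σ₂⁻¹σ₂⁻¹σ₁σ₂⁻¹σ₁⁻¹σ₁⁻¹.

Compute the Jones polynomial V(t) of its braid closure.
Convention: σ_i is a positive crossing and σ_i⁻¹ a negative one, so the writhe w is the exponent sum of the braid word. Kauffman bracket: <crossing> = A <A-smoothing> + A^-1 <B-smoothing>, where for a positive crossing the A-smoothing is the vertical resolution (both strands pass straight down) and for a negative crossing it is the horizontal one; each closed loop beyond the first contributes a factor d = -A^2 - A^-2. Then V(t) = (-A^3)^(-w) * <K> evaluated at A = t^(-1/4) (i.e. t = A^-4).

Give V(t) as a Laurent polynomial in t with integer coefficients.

Braid: s1^-1 s2^-1 s2^-1 s1 s2^-1 s2^-1 s1 s2^-1 s1^-1 s1^-1 on 3 strands, 10 crossings.
Writhe w = (#positive) - (#negative) = 2 - 8 = -6.
Computing the Kauffman bracket via state sum. There are 2^10 = 1024 states.
Smooth each crossing (0=||, 1=⌣⌢); contribution A^(Σ sign_k(1-2s_k)) * d^(L-1).
Tabulate the states by total A-exponent and number of loops L (A-exp: L × count):
  A^10: L=7 ×1
  A^8: L=6 ×10
  A^6: L=5 ×44, L=7 ×1
  A^4: L=4 ×110, L=6 ×10
  A^2: L=3 ×166, L=5 ×44
  A^0: L=2 ×144, L=4 ×106, L=6 ×2
  A^-2: L=1 ×57, L=3 ×140, L=5 ×13
  A^-4: L=2 ×91, L=4 ×28, L=6 ×1
  A^-6: L=1 ×16, L=3 ×26, L=5 ×3
  A^-8: L=2 ×7, L=4 ×3
  A^-10: L=3 ×1
Each group contributes A^e * Σ count * d^(L-1):
Powers of d = -A^2 - A^-2: d^2 = A^4 + 2 + A^-4; d^3 = -A^6 - 3*A^2 - 3*A^-2 - A^-6; d^4 = A^8 + 4*A^4 + 6 + 4*A^-4 + A^-8; d^5 = -A^10 - 5*A^6 - 10*A^2 - 10*A^-2 - 5*A^-6 - A^-10; d^6 = A^12 + 6*A^8 + 15*A^4 + 20 + 15*A^-4 + 6*A^-8 + A^-12.
  A^10 * (d^6) = A^22 + 6*A^18 + 15*A^14 + 20*A^10 + 15*A^6 + 6*A^2 + A^-2
  A^8 * (10*d^5) = -10*A^18 - 50*A^14 - 100*A^10 - 100*A^6 - 50*A^2 - 10*A^-2
  A^6 * (44*d^4 + d^6) = A^18 + 50*A^14 + 191*A^10 + 284*A^6 + 191*A^2 + 50*A^-2 + A^-6
  A^4 * (110*d^3 + 10*d^5) = -10*A^14 - 160*A^10 - 430*A^6 - 430*A^2 - 160*A^-2 - 10*A^-6
  A^2 * (166*d^2 + 44*d^4) = 44*A^10 + 342*A^6 + 596*A^2 + 342*A^-2 + 44*A^-6
  A^0 * (144*d + 106*d^3 + 2*d^5) = -2*A^10 - 116*A^6 - 482*A^2 - 482*A^-2 - 116*A^-6 - 2*A^-10
  A^-2 * (57 + 140*d^2 + 13*d^4) = 13*A^6 + 192*A^2 + 415*A^-2 + 192*A^-6 + 13*A^-10
  A^-4 * (91*d + 28*d^3 + d^5) = -A^6 - 33*A^2 - 185*A^-2 - 185*A^-6 - 33*A^-10 - A^-14
  A^-6 * (16 + 26*d^2 + 3*d^4) = 3*A^2 + 38*A^-2 + 86*A^-6 + 38*A^-10 + 3*A^-14
  A^-8 * (7*d + 3*d^3) = -3*A^-2 - 16*A^-6 - 16*A^-10 - 3*A^-14
  A^-10 * (d^2) = A^-6 + 2*A^-10 + A^-14
Summing the groups: <K> = A^22 - 3*A^18 + 5*A^14 - 7*A^10 + 7*A^6 - 7*A^2 + 6*A^-2 - 3*A^-6 + 2*A^-10
Normalise by the writhe: (-A^3)^(-w) = (-A^3)^(6) = A^18, so f(A) = A^18 * <K> = A^40 - 3*A^36 + 5*A^32 - 7*A^28 + 7*A^24 - 7*A^20 + 6*A^16 - 3*A^12 + 2*A^8.
Substitute A = t^(-1/4), i.e. A^e → t^(-e/4): V(t) = 2*t^-2 - 3*t^-3 + 6*t^-4 - 7*t^-5 + 7*t^-6 - 7*t^-7 + 5*t^-8 - 3*t^-9 + t^-10

Answer: 2*t^-2 - 3*t^-3 + 6*t^-4 - 7*t^-5 + 7*t^-6 - 7*t^-7 + 5*t^-8 - 3*t^-9 + t^-10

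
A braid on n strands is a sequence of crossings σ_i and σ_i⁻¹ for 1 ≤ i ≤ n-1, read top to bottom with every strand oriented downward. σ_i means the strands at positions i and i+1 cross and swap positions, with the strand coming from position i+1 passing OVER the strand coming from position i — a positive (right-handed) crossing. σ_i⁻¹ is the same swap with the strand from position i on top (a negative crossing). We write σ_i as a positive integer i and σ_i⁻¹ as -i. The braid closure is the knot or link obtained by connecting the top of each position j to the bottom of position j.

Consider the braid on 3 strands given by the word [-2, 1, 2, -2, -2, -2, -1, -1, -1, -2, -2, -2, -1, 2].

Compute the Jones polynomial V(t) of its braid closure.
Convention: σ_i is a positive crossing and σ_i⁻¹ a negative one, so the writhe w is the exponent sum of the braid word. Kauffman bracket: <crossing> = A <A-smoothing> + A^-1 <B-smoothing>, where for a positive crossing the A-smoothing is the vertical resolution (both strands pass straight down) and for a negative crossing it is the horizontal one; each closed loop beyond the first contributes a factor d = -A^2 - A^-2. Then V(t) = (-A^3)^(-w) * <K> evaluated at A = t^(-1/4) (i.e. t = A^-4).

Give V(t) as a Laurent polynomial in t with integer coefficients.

The presented braid s2^-1 s1 s2 s2^-1 s2^-1 s2^-1 s1^-1 s1^-1 s1^-1 s2^-1 s2^-1 s2^-1 s1^-1 s2 on 3 strands reduces by inverse Markov moves (closure unchanged at each step):
  Deconjugate: the word is γ·β·γ⁻¹ with γ = s2^-1 (prefix) and γ⁻¹ = s2 (suffix); strip both.
  Deconjugate: the word is γ·β·γ⁻¹ with γ = s1 s2 (prefix) and γ⁻¹ = s2^-1 s1^-1 (suffix); strip both.
Reduced to β = s2^-1 s2^-1 s2^-1 s1^-1 s1^-1 s1^-1 s2^-1 s2^-1 on 3 strands, 8 crossings.
Compute on β:
Braid: s2^-1 s2^-1 s2^-1 s1^-1 s1^-1 s1^-1 s2^-1 s2^-1 on 3 strands, 8 crossings.
Writhe w = (#positive) - (#negative) = 0 - 8 = -8.
Computing the Kauffman bracket via state sum. There are 2^8 = 256 states.
Smooth each crossing (0=||, 1=⌣⌢); contribution A^(Σ sign_k(1-2s_k)) * d^(L-1).
Tabulate the states by total A-exponent and number of loops L (A-exp: L × count):
  A^8: L=7 ×1
  A^6: L=6 ×8
  A^4: L=5 ×28
  A^2: L=4 ×55, L=6 ×1
  A^0: L=3 ×65, L=5 ×5
  A^-2: L=2 ×45, L=4 ×11
  A^-4: L=1 ×15, L=3 ×13
  A^-6: L=2 ×8
  A^-8: L=3 ×1
Each group contributes A^e * Σ count * d^(L-1):
Powers of d = -A^2 - A^-2: d^2 = A^4 + 2 + A^-4; d^3 = -A^6 - 3*A^2 - 3*A^-2 - A^-6; d^4 = A^8 + 4*A^4 + 6 + 4*A^-4 + A^-8; d^5 = -A^10 - 5*A^6 - 10*A^2 - 10*A^-2 - 5*A^-6 - A^-10; d^6 = A^12 + 6*A^8 + 15*A^4 + 20 + 15*A^-4 + 6*A^-8 + A^-12.
  A^8 * (d^6) = A^20 + 6*A^16 + 15*A^12 + 20*A^8 + 15*A^4 + 6 + A^-4
  A^6 * (8*d^5) = -8*A^16 - 40*A^12 - 80*A^8 - 80*A^4 - 40 - 8*A^-4
  A^4 * (28*d^4) = 28*A^12 + 112*A^8 + 168*A^4 + 112 + 28*A^-4
  A^2 * (55*d^3 + d^5) = -A^12 - 60*A^8 - 175*A^4 - 175 - 60*A^-4 - A^-8
  A^0 * (65*d^2 + 5*d^4) = 5*A^8 + 85*A^4 + 160 + 85*A^-4 + 5*A^-8
  A^-2 * (45*d + 11*d^3) = -11*A^4 - 78 - 78*A^-4 - 11*A^-8
  A^-4 * (15 + 13*d^2) = 13 + 41*A^-4 + 13*A^-8
  A^-6 * (8*d) = -8*A^-4 - 8*A^-8
  A^-8 * (d^2) = A^-4 + 2*A^-8 + A^-12
Summing the groups: <K> = A^20 - 2*A^16 + 2*A^12 - 3*A^8 + 2*A^4 - 2 + 2*A^-4 + A^-12
Normalise by the writhe: (-A^3)^(-w) = (-A^3)^(8) = A^24, so f(A) = A^24 * <K> = A^44 - 2*A^40 + 2*A^36 - 3*A^32 + 2*A^28 - 2*A^24 + 2*A^20 + A^12.
Substitute A = t^(-1/4), i.e. A^e → t^(-e/4): V(t) = t^-3 + 2*t^-5 - 2*t^-6 + 2*t^-7 - 3*t^-8 + 2*t^-9 - 2*t^-10 + t^-11

Answer: t^-3 + 2*t^-5 - 2*t^-6 + 2*t^-7 - 3*t^-8 + 2*t^-9 - 2*t^-10 + t^-11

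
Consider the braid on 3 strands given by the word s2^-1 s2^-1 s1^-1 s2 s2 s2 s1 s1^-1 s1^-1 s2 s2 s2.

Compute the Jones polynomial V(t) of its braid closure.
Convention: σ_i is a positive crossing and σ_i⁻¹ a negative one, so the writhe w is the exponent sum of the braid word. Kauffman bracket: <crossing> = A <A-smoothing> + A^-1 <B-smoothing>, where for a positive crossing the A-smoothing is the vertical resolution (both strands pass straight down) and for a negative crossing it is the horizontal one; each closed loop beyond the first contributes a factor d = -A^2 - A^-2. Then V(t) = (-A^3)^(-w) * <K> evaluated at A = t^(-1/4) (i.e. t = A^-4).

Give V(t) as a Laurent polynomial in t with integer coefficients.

The presented braid s2^-1 s2^-1 s1^-1 s2 s2 s2 s1 s1^-1 s1^-1 s2 s2 s2 on 3 strands reduces by inverse Markov moves (closure unchanged at each step):
  Deconjugate: the word is γ·β·γ⁻¹ with γ = s2^-1 s2^-1 (prefix) and γ⁻¹ = s2 s2 (suffix); strip both.
Reduced to β = s1^-1 s2 s2 s2 s1 s1^-1 s1^-1 s2 on 3 strands, 8 crossings.
Compute on β:
First cancel adjacent σ_i σ_i⁻¹ pairs (Reidemeister II — same braid, same closure): s1^-1 s2 s2 s2 s1 s1^-1 s1^-1 s2 → s1^-1 s2 s2 s2 s1^-1 s2.
Braid: s1^-1 s2 s2 s2 s1^-1 s2 on 3 strands, 6 crossings.
Writhe w = (#positive) - (#negative) = 4 - 2 = 2.
State-sum expansion of <K>. There are 2^6 = 64 states.
Each crossing splits two ways (0=vertical, 1=horizontal). The state's weight is A^(#A-smoothings - #B-smoothings) * d^(loops - 1).
Tabulate the states by total A-exponent and number of loops L (A-exp: L × count):
  A^6: L=3 ×1
  A^4: L=2 ×6
  A^2: L=1 ×11, L=3 ×4
  A^0: L=2 ×19, L=4 ×1
  A^-2: L=3 ×15
  A^-4: L=4 ×6
  A^-6: L=5 ×1
Each group contributes A^e * Σ count * d^(L-1):
Powers of d = -A^2 - A^-2: d^2 = A^4 + 2 + A^-4; d^3 = -A^6 - 3*A^2 - 3*A^-2 - A^-6; d^4 = A^8 + 4*A^4 + 6 + 4*A^-4 + A^-8.
  A^6 * (d^2) = A^10 + 2*A^6 + A^2
  A^4 * (6*d) = -6*A^6 - 6*A^2
  A^2 * (11 + 4*d^2) = 4*A^6 + 19*A^2 + 4*A^-2
  A^0 * (19*d + d^3) = -A^6 - 22*A^2 - 22*A^-2 - A^-6
  A^-2 * (15*d^2) = 15*A^2 + 30*A^-2 + 15*A^-6
  A^-4 * (6*d^3) = -6*A^2 - 18*A^-2 - 18*A^-6 - 6*A^-10
  A^-6 * (d^4) = A^2 + 4*A^-2 + 6*A^-6 + 4*A^-10 + A^-14
Summing the groups: <K> = A^10 - A^6 + 2*A^2 - 2*A^-2 + 2*A^-6 - 2*A^-10 + A^-14
Normalise by the writhe: (-A^3)^(-w) = (-A^3)^(-2) = A^-6, so f(A) = A^-6 * <K> = A^4 - 1 + 2*A^-4 - 2*A^-8 + 2*A^-12 - 2*A^-16 + A^-20.
Substitute A = t^(-1/4), i.e. A^e → t^(-e/4): V(t) = t^5 - 2*t^4 + 2*t^3 - 2*t^2 + 2*t - 1 + t^-1

Answer: t^5 - 2*t^4 + 2*t^3 - 2*t^2 + 2*t - 1 + t^-1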